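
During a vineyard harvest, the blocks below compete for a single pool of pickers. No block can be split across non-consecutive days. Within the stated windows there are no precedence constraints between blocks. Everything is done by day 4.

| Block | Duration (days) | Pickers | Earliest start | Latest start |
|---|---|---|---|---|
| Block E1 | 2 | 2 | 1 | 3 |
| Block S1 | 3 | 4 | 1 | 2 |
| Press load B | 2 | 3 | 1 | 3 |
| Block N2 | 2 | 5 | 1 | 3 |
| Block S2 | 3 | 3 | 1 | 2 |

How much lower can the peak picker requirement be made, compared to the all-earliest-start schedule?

5

Early-start peak: d1:17  d2:17  d3:7  d4:0 ⇒ 17.
Leveled (Block E1@1, Block S1@1, Press load B@1, Block N2@3, Block S2@1): d1:12  d2:12  d3:12  d4:5 ⇒ 12.
Reduction 17 − 12 = 5.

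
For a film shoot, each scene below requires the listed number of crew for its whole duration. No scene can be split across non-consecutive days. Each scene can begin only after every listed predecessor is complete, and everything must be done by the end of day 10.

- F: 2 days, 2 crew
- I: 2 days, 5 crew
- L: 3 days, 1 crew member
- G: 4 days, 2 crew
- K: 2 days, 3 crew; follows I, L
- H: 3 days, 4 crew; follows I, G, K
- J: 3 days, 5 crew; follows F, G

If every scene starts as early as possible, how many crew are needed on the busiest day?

Early-start schedule: F@1, I@1, L@1, G@1, K@4, H@6, J@5.
Load per day: day 1: 10, day 2: 10, day 3: 3, day 4: 5, day 5: 8, day 6: 9, day 7: 9, day 8: 4, day 9: 0, day 10: 0.
Peak is 10.

10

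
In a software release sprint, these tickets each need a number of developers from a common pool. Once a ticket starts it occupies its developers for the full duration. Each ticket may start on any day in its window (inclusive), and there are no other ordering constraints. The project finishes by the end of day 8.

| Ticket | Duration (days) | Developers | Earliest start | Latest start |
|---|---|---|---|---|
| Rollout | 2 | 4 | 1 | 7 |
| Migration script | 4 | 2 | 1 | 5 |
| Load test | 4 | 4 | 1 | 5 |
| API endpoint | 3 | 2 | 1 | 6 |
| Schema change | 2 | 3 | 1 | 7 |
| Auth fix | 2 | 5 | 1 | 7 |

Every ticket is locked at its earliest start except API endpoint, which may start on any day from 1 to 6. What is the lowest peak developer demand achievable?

18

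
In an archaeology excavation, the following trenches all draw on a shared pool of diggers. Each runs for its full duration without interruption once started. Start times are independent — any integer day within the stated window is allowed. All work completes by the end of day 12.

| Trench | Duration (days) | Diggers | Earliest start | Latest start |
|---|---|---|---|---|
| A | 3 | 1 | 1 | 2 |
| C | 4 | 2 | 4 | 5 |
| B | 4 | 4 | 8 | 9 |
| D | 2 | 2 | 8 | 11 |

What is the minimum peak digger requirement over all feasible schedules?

6

Schedule A@1, C@4, B@8, D@8: d1:1  d2:1  d3:1  d4:2  d5:2  d6:2  d7:2  d8:6  d9:6  d10:4  d11:4  d12:0 — peak 6.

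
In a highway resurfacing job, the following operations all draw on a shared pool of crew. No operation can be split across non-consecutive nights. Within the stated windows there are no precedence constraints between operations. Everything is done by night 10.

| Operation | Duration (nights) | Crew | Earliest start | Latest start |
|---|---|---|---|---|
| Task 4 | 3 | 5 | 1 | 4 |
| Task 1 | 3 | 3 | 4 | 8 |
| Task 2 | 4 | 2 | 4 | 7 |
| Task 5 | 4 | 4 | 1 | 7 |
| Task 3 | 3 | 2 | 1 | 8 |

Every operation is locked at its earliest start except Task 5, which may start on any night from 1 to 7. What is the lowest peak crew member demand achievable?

7

Task 5@1: n1:11  n2:11  n3:11  n4:9  n5:5  n6:5  n7:2  n8:0  n9:0  n10:0 → peak 11
Task 5@2: n1:7  n2:11  n3:11  n4:9  n5:9  n6:5  n7:2  n8:0  n9:0  n10:0 → peak 11
Task 5@3: n1:7  n2:7  n3:11  n4:9  n5:9  n6:9  n7:2  n8:0  n9:0  n10:0 → peak 11
Task 5@4: n1:7  n2:7  n3:7  n4:9  n5:9  n6:9  n7:6  n8:0  n9:0  n10:0 → peak 9
Task 5@5: n1:7  n2:7  n3:7  n4:5  n5:9  n6:9  n7:6  n8:4  n9:0  n10:0 → peak 9
Task 5@6: n1:7  n2:7  n3:7  n4:5  n5:5  n6:9  n7:6  n8:4  n9:4  n10:0 → peak 9
Task 5@7: n1:7  n2:7  n3:7  n4:5  n5:5  n6:5  n7:6  n8:4  n9:4  n10:4 → peak 7
Best is Task 5@7, peak 7.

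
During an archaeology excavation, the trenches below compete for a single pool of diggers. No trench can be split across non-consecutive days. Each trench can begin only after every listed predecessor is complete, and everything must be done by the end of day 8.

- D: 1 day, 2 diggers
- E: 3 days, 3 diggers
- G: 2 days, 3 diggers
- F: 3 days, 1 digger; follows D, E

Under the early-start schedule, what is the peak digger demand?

8

Early-start schedule: D@1, E@1, G@1, F@4.
Load per day: day 1: 8, day 2: 6, day 3: 3, day 4: 1, day 5: 1, day 6: 1, day 7: 0, day 8: 0.
Peak is 8.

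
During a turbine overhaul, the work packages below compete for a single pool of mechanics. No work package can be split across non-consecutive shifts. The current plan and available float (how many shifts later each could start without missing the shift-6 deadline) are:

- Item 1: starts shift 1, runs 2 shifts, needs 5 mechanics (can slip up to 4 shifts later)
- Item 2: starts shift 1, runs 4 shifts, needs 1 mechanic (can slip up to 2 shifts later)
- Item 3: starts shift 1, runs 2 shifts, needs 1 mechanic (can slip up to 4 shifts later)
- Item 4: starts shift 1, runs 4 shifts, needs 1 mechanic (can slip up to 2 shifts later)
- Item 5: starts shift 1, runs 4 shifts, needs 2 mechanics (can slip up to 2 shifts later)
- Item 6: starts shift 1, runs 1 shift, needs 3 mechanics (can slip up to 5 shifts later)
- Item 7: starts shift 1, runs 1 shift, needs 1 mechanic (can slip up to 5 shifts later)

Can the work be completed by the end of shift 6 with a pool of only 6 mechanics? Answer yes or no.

Schedule Item 1@1, Item 2@1, Item 3@3, Item 4@3, Item 5@3, Item 6@5, Item 7@3: s1:6  s2:6  s3:6  s4:5  s5:6  s6:3 — peak 6 ≤ 6.

yes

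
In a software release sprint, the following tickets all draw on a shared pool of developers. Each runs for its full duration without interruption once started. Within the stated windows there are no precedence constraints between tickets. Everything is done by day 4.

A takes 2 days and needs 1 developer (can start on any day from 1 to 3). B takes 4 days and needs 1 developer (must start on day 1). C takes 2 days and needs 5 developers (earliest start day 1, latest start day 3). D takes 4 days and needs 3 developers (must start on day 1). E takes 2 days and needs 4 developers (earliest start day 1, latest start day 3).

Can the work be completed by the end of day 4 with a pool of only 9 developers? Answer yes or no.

yes

Schedule A@1, B@1, C@3, D@1, E@1: d1:9  d2:9  d3:9  d4:9 — peak 9 ≤ 9.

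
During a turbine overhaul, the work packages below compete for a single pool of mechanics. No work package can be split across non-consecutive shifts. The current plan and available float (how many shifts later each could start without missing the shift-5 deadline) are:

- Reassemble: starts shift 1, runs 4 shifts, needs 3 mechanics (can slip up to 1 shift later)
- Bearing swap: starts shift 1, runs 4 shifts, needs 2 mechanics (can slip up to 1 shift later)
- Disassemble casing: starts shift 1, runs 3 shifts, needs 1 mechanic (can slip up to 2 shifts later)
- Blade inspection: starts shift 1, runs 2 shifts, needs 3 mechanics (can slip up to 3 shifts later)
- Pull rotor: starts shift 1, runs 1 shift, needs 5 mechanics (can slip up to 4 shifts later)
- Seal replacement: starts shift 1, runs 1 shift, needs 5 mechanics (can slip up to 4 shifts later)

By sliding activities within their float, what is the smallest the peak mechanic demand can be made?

Early-start (Reassemble@1, Bearing swap@1, Disassemble casing@1, Blade inspection@1, Pull rotor@1, Seal replacement@1) gives peak 19: s1:19  s2:9  s3:6  s4:5  s5:0.
Shift Bearing swap→2, Blade inspection→2, Seal replacement→5.
Schedule Reassemble@1, Bearing swap@2, Disassemble casing@1, Blade inspection@2, Pull rotor@1, Seal replacement@5: s1:9  s2:9  s3:9  s4:5  s5:7 — peak 9.

9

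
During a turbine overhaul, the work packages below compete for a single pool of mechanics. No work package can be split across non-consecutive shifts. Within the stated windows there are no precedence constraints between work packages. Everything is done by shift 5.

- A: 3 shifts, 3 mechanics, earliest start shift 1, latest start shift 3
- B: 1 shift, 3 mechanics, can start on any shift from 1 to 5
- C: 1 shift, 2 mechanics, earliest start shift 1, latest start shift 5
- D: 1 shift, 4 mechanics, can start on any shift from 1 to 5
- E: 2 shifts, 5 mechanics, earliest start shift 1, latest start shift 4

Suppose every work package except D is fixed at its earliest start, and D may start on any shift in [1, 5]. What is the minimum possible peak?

13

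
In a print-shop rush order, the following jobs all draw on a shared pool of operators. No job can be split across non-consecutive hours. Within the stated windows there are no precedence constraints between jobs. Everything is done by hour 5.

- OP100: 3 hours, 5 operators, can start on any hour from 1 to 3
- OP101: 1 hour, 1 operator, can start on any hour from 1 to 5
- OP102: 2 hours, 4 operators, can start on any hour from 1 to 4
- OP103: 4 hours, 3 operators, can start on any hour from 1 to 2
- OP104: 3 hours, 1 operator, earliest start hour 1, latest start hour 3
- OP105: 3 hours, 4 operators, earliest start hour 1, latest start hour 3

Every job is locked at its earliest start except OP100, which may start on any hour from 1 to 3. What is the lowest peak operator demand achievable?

OP100@1: h1:18  h2:17  h3:13  h4:3  h5:0 → peak 18
OP100@2: h1:13  h2:17  h3:13  h4:8  h5:0 → peak 17
OP100@3: h1:13  h2:12  h3:13  h4:8  h5:5 → peak 13
Best is OP100@3, peak 13.

13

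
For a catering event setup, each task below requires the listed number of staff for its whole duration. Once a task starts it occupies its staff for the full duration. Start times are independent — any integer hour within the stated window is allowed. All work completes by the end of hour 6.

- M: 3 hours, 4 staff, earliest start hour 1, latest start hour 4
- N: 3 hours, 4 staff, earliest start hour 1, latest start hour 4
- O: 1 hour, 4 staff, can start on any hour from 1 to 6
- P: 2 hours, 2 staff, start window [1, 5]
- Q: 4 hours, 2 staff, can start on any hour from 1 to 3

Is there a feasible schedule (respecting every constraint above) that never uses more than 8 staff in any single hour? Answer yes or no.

Schedule M@1, N@4, O@1, P@2, Q@2: h1:8  h2:8  h3:8  h4:6  h5:6  h6:4 — peak 8 ≤ 8.

yes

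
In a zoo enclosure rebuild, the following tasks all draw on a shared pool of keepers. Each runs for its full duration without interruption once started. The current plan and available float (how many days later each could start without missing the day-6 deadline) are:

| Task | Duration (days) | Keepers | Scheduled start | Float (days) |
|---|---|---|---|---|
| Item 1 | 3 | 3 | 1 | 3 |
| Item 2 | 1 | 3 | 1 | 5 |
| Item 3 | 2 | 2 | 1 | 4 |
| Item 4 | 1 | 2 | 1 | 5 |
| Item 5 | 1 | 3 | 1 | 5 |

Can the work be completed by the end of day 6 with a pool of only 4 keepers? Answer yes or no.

The minimum achievable peak is 5; 4 < 5, so no feasible schedule stays within the cap.

no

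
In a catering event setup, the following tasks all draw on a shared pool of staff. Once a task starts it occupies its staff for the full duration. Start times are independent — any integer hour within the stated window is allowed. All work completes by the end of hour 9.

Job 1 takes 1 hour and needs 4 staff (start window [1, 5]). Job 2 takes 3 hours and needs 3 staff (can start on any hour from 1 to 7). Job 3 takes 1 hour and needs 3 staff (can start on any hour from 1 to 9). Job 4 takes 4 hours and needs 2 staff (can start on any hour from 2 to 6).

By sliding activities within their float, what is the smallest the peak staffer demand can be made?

Early-start (Job 1@1, Job 2@1, Job 3@1, Job 4@2) gives peak 10: h1:10  h2:5  h3:5  h4:2  h5:2  h6:0  h7:0  h8:0  h9:0.
Shift Job 2→2, Job 3→5, Job 4→6.
Schedule Job 1@1, Job 2@2, Job 3@5, Job 4@6: h1:4  h2:3  h3:3  h4:3  h5:3  h6:2  h7:2  h8:2  h9:2 — peak 4.

4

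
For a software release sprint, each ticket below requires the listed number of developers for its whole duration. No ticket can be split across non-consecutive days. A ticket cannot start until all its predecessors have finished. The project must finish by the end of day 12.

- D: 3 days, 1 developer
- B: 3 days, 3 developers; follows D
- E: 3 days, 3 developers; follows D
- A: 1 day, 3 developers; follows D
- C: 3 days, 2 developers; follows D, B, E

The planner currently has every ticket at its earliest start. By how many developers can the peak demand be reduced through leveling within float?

4

Early-start peak: d1:1  d2:1  d3:1  d4:9  d5:6  d6:6  d7:2  d8:2  d9:2  d10:0  d11:0  d12:0 ⇒ 9.
Leveled (D@1, B@4, E@7, A@10, C@10): d1:1  d2:1  d3:1  d4:3  d5:3  d6:3  d7:3  d8:3  d9:3  d10:5  d11:2  d12:2 ⇒ 5.
Reduction 9 − 5 = 4.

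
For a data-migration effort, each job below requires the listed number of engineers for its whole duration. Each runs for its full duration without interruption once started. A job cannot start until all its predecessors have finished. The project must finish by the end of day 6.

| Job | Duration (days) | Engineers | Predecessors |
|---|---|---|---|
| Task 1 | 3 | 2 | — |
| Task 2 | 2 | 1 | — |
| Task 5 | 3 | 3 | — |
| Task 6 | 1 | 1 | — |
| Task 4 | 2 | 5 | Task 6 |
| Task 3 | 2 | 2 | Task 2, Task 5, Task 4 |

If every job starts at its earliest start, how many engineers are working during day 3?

At early start, day 3 has: Task 1, Task 5, Task 4.
Demand: 2 + 3 + 5 = 10.

10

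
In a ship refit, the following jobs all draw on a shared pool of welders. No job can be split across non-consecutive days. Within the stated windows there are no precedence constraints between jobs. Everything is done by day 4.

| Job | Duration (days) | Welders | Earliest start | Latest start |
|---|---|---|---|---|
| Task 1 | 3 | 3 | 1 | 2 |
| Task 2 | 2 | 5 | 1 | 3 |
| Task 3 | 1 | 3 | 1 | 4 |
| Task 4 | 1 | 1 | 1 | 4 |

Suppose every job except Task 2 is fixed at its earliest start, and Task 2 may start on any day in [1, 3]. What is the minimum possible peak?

8

Task 2@1: d1:12  d2:8  d3:3  d4:0 → peak 12
Task 2@2: d1:7  d2:8  d3:8  d4:0 → peak 8
Task 2@3: d1:7  d2:3  d3:8  d4:5 → peak 8
Best is Task 2@2, peak 8.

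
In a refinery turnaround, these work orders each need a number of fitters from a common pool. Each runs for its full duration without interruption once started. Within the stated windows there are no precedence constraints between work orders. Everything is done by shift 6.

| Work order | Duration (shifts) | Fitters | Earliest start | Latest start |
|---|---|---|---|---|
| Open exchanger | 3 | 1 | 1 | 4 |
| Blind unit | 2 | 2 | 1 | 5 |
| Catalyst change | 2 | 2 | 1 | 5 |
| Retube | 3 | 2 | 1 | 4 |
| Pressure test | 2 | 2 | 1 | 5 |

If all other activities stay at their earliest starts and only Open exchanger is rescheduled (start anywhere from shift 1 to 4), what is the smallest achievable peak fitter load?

8

Open exchanger@1: s1:9  s2:9  s3:3  s4:0  s5:0  s6:0 → peak 9
Open exchanger@2: s1:8  s2:9  s3:3  s4:1  s5:0  s6:0 → peak 9
Open exchanger@3: s1:8  s2:8  s3:3  s4:1  s5:1  s6:0 → peak 8
Open exchanger@4: s1:8  s2:8  s3:2  s4:1  s5:1  s6:1 → peak 8
Best is Open exchanger@3, peak 8.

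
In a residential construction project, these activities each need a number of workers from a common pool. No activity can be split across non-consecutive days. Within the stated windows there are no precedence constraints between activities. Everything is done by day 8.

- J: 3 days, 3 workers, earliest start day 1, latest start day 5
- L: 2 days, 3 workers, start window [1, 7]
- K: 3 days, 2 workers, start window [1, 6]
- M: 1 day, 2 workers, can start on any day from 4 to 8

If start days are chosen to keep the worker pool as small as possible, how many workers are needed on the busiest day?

4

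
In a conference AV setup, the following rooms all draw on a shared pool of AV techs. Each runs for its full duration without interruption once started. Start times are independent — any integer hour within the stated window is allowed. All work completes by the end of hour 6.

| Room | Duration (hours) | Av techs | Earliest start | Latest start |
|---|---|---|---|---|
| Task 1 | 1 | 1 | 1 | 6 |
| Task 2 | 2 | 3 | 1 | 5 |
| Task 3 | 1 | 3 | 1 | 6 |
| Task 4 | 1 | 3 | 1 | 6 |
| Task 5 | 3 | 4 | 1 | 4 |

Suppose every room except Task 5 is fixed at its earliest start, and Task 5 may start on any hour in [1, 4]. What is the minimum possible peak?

10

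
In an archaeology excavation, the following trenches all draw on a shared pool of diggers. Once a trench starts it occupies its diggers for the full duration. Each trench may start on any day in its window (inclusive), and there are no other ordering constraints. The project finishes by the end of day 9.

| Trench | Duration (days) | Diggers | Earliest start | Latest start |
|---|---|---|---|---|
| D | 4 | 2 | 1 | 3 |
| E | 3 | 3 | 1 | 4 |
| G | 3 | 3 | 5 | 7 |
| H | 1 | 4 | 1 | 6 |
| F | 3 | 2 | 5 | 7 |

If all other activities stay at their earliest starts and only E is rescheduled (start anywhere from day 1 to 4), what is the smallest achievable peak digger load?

6

E@1: d1:9  d2:5  d3:5  d4:2  d5:5  d6:5  d7:5  d8:0  d9:0 → peak 9
E@2: d1:6  d2:5  d3:5  d4:5  d5:5  d6:5  d7:5  d8:0  d9:0 → peak 6
E@3: d1:6  d2:2  d3:5  d4:5  d5:8  d6:5  d7:5  d8:0  d9:0 → peak 8
E@4: d1:6  d2:2  d3:2  d4:5  d5:8  d6:8  d7:5  d8:0  d9:0 → peak 8
Best is E@2, peak 6.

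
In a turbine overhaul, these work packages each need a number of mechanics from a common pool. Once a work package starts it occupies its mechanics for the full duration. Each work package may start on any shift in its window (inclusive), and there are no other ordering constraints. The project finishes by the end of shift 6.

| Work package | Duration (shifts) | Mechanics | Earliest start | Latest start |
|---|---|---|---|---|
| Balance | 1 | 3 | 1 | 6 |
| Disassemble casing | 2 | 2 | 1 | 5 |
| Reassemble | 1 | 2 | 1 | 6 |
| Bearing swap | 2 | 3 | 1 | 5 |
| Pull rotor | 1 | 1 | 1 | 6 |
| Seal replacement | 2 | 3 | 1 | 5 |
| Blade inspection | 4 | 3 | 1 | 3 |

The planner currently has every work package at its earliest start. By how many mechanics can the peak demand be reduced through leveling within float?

11

Early-start peak: s1:17  s2:11  s3:3  s4:3  s5:0  s6:0 ⇒ 17.
Leveled (Balance@1, Disassemble casing@1, Reassemble@2, Bearing swap@3, Pull rotor@1, Seal replacement@5, Blade inspection@3): s1:6  s2:4  s3:6  s4:6  s5:6  s6:6 ⇒ 6.
Reduction 17 − 6 = 11.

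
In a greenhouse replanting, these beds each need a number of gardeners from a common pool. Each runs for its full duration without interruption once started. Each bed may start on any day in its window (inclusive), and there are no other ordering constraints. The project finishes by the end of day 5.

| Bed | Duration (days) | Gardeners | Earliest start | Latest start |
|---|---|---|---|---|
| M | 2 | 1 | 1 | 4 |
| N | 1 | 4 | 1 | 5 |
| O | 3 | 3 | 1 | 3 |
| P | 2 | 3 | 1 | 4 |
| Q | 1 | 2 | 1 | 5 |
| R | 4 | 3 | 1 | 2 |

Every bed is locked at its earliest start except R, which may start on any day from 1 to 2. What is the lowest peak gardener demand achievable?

R@1: d1:16  d2:10  d3:6  d4:3  d5:0 → peak 16
R@2: d1:13  d2:10  d3:6  d4:3  d5:3 → peak 13
Best is R@2, peak 13.

13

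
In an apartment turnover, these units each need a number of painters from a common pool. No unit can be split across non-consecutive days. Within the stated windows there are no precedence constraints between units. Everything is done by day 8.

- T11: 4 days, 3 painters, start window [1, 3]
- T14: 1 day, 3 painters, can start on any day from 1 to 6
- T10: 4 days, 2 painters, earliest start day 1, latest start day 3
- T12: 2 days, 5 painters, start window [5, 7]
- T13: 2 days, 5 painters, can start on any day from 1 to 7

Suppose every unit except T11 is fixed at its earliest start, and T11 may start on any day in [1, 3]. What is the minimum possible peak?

10

T11@1: d1:13  d2:10  d3:5  d4:5  d5:5  d6:5  d7:0  d8:0 → peak 13
T11@2: d1:10  d2:10  d3:5  d4:5  d5:8  d6:5  d7:0  d8:0 → peak 10
T11@3: d1:10  d2:7  d3:5  d4:5  d5:8  d6:8  d7:0  d8:0 → peak 10
Best is T11@2, peak 10.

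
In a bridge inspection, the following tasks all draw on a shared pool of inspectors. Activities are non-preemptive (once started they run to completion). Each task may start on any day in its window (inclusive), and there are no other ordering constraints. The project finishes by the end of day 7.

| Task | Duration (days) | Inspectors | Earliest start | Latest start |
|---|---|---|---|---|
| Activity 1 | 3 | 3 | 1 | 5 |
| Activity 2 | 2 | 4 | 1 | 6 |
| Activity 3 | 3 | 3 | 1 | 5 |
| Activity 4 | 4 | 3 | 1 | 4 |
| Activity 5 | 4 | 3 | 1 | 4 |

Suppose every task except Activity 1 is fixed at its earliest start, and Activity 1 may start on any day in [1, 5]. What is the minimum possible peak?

Activity 1@1: d1:16  d2:16  d3:12  d4:6  d5:0  d6:0  d7:0 → peak 16
Activity 1@2: d1:13  d2:16  d3:12  d4:9  d5:0  d6:0  d7:0 → peak 16
Activity 1@3: d1:13  d2:13  d3:12  d4:9  d5:3  d6:0  d7:0 → peak 13
Activity 1@4: d1:13  d2:13  d3:9  d4:9  d5:3  d6:3  d7:0 → peak 13
Activity 1@5: d1:13  d2:13  d3:9  d4:6  d5:3  d6:3  d7:3 → peak 13
Best is Activity 1@3, peak 13.

13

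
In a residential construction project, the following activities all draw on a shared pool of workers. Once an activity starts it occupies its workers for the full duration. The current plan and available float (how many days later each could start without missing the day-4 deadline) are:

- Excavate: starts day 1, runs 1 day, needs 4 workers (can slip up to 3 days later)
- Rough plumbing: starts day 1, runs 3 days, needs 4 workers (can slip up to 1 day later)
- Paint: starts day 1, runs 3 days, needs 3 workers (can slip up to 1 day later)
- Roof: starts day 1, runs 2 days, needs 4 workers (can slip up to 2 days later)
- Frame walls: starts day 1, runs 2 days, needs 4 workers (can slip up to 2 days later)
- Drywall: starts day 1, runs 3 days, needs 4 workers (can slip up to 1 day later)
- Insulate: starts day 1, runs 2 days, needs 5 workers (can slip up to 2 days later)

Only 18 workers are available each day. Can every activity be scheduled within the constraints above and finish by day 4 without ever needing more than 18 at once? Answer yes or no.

The minimum achievable peak is 19; 18 < 19, so no feasible schedule stays within the cap.

no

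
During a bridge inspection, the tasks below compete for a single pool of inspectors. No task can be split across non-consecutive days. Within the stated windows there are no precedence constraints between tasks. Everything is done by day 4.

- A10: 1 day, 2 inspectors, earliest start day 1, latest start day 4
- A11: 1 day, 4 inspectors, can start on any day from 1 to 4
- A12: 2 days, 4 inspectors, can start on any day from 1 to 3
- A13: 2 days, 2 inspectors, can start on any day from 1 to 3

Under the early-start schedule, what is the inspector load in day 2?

6

At early start, day 2 has: A12, A13.
Demand: 4 + 2 = 6.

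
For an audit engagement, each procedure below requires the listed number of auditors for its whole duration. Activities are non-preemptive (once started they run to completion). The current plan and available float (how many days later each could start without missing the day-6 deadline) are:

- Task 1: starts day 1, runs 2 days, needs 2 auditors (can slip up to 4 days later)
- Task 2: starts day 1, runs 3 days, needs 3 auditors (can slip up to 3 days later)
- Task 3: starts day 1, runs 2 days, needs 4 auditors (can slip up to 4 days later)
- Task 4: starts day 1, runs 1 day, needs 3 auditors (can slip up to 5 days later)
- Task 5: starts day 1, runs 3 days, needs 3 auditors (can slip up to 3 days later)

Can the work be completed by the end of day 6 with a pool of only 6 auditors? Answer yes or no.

Schedule Task 1@1, Task 2@3, Task 3@1, Task 4@3, Task 5@4: d1:6  d2:6  d3:6  d4:6  d5:6  d6:3 — peak 6 ≤ 6.

yes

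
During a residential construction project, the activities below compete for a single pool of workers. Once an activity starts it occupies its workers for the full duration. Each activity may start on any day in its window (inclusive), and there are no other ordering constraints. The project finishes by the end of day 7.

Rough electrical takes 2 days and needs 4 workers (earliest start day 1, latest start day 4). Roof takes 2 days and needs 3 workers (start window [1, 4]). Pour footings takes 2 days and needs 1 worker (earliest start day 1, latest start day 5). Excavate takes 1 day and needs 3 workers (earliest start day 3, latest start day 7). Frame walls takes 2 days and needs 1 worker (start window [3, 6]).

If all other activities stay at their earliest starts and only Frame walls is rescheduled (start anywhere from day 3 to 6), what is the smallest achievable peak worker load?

8

Frame walls@3: d1:8  d2:8  d3:4  d4:1  d5:0  d6:0  d7:0 → peak 8
Frame walls@4: d1:8  d2:8  d3:3  d4:1  d5:1  d6:0  d7:0 → peak 8
Frame walls@5: d1:8  d2:8  d3:3  d4:0  d5:1  d6:1  d7:0 → peak 8
Frame walls@6: d1:8  d2:8  d3:3  d4:0  d5:0  d6:1  d7:1 → peak 8
Best is Frame walls@3, peak 8.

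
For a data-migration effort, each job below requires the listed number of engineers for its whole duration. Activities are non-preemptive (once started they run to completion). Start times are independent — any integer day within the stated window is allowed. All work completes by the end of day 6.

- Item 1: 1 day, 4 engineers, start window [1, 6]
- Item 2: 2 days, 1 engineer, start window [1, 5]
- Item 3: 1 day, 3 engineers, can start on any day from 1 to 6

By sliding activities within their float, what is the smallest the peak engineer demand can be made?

4

Early-start (Item 1@1, Item 2@1, Item 3@1) gives peak 8: d1:8  d2:1  d3:0  d4:0  d5:0  d6:0.
Shift Item 2→2, Item 3→2.
Schedule Item 1@1, Item 2@2, Item 3@2: d1:4  d2:4  d3:1  d4:0  d5:0  d6:0 — peak 4.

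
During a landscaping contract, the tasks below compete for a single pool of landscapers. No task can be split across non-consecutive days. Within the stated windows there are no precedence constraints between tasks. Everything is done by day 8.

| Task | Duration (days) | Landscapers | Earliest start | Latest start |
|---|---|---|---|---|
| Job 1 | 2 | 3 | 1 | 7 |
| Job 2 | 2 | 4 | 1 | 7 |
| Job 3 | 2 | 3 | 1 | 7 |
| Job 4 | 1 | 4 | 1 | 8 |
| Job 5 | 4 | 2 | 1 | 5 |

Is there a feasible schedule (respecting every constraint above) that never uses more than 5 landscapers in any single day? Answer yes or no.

Schedule Job 1@1, Job 2@5, Job 3@3, Job 4@7, Job 5@1: d1:5  d2:5  d3:5  d4:5  d5:4  d6:4  d7:4  d8:0 — peak 5 ≤ 5.

yes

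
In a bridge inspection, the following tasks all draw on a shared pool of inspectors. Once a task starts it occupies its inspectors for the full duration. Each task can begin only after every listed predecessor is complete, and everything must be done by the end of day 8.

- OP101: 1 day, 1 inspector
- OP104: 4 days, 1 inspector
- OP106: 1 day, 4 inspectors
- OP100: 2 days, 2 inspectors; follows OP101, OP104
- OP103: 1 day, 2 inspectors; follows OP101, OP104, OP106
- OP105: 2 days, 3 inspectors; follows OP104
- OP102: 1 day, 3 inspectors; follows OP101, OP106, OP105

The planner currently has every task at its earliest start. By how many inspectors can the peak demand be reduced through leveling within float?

2

Early-start peak: d1:6  d2:1  d3:1  d4:1  d5:7  d6:5  d7:3  d8:0 ⇒ 7.
Leveled (OP101@1, OP104@1, OP106@2, OP100@5, OP103@5, OP105@6, OP102@8): d1:2  d2:5  d3:1  d4:1  d5:4  d6:5  d7:3  d8:3 ⇒ 5.
Reduction 7 − 5 = 2.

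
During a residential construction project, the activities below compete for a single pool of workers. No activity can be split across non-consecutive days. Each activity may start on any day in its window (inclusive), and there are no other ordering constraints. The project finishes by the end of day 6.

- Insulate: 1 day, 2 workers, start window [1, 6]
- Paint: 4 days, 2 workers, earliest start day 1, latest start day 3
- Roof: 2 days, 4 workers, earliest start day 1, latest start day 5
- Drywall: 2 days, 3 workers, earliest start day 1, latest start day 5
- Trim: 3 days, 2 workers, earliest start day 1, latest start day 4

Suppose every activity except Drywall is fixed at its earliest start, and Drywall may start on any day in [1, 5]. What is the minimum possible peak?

Drywall@1: d1:13  d2:11  d3:4  d4:2  d5:0  d6:0 → peak 13
Drywall@2: d1:10  d2:11  d3:7  d4:2  d5:0  d6:0 → peak 11
Drywall@3: d1:10  d2:8  d3:7  d4:5  d5:0  d6:0 → peak 10
Drywall@4: d1:10  d2:8  d3:4  d4:5  d5:3  d6:0 → peak 10
Drywall@5: d1:10  d2:8  d3:4  d4:2  d5:3  d6:3 → peak 10
Best is Drywall@3, peak 10.

10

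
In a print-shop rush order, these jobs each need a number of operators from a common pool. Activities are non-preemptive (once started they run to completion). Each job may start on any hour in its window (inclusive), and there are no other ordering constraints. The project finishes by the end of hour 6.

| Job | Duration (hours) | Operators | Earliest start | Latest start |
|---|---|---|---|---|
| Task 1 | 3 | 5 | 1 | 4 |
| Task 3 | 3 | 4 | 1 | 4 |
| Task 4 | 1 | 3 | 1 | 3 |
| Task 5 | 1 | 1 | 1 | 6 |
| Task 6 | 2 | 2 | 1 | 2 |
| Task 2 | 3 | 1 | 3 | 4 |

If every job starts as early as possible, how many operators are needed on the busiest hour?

Early-start schedule: Task 1@1, Task 3@1, Task 4@1, Task 5@1, Task 6@1, Task 2@3.
Load per hour: hour 1: 15, hour 2: 11, hour 3: 10, hour 4: 1, hour 5: 1, hour 6: 0.
Peak is 15.

15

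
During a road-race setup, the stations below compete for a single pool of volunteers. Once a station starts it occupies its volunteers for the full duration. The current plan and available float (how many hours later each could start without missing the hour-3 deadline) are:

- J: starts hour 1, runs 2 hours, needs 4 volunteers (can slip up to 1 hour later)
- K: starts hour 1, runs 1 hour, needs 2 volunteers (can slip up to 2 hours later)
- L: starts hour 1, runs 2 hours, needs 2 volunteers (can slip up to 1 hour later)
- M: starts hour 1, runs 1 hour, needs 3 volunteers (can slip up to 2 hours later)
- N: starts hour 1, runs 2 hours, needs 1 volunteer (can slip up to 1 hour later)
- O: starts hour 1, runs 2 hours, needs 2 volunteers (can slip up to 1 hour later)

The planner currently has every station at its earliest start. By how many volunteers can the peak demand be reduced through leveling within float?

Early-start peak: h1:14  h2:9  h3:0 ⇒ 14.
Leveled (J@1, K@1, L@1, M@3, N@1, O@2): h1:9  h2:9  h3:5 ⇒ 9.
Reduction 14 − 9 = 5.

5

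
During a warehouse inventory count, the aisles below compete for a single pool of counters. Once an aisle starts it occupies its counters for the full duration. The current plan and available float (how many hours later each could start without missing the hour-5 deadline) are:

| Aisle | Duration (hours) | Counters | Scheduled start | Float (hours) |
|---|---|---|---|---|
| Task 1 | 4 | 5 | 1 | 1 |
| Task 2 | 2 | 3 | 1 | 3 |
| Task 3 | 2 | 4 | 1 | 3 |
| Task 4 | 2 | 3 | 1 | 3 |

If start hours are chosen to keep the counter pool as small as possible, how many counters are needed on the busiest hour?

Early-start (Task 1@1, Task 2@1, Task 3@1, Task 4@1) gives peak 15: h1:15  h2:15  h3:5  h4:5  h5:0.
Shift Task 3→3.
Schedule Task 1@1, Task 2@1, Task 3@3, Task 4@1: h1:11  h2:11  h3:9  h4:9  h5:0 — peak 11.

11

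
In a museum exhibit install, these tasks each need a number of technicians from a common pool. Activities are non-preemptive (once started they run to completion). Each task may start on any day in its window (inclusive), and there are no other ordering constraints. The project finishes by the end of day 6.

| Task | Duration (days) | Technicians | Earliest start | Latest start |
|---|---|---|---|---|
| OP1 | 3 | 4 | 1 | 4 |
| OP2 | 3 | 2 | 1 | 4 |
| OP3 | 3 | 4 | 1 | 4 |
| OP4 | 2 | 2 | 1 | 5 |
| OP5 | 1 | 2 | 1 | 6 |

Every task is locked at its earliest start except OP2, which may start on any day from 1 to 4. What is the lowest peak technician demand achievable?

12

OP2@1: d1:14  d2:12  d3:10  d4:0  d5:0  d6:0 → peak 14
OP2@2: d1:12  d2:12  d3:10  d4:2  d5:0  d6:0 → peak 12
OP2@3: d1:12  d2:10  d3:10  d4:2  d5:2  d6:0 → peak 12
OP2@4: d1:12  d2:10  d3:8  d4:2  d5:2  d6:2 → peak 12
Best is OP2@2, peak 12.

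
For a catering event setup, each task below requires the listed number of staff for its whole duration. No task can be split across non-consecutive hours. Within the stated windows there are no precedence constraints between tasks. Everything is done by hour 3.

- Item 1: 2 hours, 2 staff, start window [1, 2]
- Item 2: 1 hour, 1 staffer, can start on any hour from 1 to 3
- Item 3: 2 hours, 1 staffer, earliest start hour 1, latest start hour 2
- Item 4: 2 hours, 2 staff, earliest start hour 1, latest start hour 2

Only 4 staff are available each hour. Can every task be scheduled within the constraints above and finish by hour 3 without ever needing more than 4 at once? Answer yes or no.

no

The minimum achievable peak is 5; 4 < 5, so no feasible schedule stays within the cap.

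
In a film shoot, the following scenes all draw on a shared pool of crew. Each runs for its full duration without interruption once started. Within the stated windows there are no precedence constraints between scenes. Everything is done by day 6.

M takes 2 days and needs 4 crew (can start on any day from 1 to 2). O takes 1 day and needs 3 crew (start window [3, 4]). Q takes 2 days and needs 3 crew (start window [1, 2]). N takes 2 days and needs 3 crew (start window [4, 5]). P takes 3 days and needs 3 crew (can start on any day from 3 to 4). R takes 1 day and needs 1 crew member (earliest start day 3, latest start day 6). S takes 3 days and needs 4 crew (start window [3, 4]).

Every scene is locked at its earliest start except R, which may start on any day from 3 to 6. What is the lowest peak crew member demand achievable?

R@3: d1:7  d2:7  d3:11  d4:10  d5:10  d6:0 → peak 11
R@4: d1:7  d2:7  d3:10  d4:11  d5:10  d6:0 → peak 11
R@5: d1:7  d2:7  d3:10  d4:10  d5:11  d6:0 → peak 11
R@6: d1:7  d2:7  d3:10  d4:10  d5:10  d6:1 → peak 10
Best is R@6, peak 10.

10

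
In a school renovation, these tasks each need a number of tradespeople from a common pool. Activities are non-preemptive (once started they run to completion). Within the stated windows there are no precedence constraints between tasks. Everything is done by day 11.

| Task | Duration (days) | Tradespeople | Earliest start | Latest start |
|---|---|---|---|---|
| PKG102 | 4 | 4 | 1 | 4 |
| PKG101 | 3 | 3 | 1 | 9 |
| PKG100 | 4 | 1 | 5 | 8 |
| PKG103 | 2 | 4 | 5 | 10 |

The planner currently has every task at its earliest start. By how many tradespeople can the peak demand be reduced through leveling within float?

3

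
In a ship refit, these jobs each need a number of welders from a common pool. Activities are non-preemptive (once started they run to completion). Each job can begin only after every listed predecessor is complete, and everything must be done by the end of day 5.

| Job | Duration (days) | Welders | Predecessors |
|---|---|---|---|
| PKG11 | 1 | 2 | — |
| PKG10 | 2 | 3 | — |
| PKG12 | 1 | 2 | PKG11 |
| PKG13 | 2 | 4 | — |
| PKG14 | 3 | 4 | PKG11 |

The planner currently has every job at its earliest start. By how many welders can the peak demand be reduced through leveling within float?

Early-start peak: d1:9  d2:13  d3:4  d4:4  d5:0 ⇒ 13.
Leveled (PKG11@1, PKG10@2, PKG12@4, PKG13@1, PKG14@3): d1:6  d2:7  d3:7  d4:6  d5:4 ⇒ 7.
Reduction 13 − 7 = 6.

6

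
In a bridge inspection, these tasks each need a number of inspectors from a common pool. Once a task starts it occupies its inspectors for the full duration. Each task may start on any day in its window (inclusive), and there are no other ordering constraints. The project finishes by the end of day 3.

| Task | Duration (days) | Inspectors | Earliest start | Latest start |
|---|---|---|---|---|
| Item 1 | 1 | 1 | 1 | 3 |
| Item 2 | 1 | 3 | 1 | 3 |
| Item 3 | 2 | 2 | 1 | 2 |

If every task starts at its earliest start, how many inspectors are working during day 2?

At early start, day 2 has: Item 3.
Demand: 2 = 2.

2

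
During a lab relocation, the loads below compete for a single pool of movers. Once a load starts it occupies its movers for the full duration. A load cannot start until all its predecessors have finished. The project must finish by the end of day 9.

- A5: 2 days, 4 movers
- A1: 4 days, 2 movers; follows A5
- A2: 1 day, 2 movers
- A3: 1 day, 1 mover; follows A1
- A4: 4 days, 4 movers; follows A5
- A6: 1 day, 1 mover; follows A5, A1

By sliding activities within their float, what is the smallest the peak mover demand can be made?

6

Schedule A5@1, A1@3, A2@1, A3@7, A4@3, A6@7: d1:6  d2:4  d3:6  d4:6  d5:6  d6:6  d7:2  d8:0  d9:0 — peak 6.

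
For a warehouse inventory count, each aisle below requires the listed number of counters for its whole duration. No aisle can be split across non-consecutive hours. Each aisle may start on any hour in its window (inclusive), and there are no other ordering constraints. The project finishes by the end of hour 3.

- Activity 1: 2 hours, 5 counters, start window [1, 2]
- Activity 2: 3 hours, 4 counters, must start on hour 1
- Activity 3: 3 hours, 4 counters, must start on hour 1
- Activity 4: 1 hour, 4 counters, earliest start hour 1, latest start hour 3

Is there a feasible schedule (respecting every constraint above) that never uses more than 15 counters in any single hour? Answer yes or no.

yes

Schedule Activity 1@1, Activity 2@1, Activity 3@1, Activity 4@3: h1:13  h2:13  h3:12 — peak 13 ≤ 15.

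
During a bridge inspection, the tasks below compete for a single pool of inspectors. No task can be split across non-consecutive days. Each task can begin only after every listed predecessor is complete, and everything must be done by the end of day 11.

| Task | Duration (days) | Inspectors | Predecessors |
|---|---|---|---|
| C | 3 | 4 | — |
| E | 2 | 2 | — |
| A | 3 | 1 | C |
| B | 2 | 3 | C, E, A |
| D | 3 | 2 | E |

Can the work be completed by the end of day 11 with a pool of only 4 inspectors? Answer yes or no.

Schedule C@1, E@4, A@4, B@7, D@9: d1:4  d2:4  d3:4  d4:3  d5:3  d6:1  d7:3  d8:3  d9:2  d10:2  d11:2 — peak 4 ≤ 4.

yes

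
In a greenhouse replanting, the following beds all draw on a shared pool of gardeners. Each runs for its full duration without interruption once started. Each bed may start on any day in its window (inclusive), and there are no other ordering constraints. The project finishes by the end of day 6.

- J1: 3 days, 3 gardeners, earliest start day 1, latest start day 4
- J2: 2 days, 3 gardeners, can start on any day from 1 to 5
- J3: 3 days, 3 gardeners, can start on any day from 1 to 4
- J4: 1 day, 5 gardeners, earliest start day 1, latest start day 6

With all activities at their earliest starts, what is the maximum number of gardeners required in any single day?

14

Early-start schedule: J1@1, J2@1, J3@1, J4@1.
Load per day: day 1: 14, day 2: 9, day 3: 6, day 4: 0, day 5: 0, day 6: 0.
Peak is 14.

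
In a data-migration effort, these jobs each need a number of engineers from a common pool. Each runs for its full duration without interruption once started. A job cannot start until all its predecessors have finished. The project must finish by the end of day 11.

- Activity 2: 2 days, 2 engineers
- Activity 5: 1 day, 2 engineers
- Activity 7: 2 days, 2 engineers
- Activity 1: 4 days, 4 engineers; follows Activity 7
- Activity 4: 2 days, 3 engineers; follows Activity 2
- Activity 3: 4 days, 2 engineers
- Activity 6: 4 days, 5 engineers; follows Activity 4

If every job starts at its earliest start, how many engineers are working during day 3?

9

At early start, day 3 has: Activity 1, Activity 4, Activity 3.
Demand: 4 + 3 + 2 = 9.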